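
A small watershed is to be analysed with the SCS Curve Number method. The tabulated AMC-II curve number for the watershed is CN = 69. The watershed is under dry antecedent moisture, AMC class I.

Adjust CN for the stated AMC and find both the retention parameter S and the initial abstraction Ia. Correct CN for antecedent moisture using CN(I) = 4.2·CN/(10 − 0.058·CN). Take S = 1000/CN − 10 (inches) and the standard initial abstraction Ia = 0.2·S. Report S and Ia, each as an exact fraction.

Dry (AMC I): CN(I) = 4.2·69/(10 − 0.058·69) = (1449/5)/(2999/500) = 144900/2999 ≈ 48.316
Retention S: 1000/CN − 10 with CN=48.316 → S = 15500/1449 ≈ 10.697 in
Ia = 0.2·(15500/1449) = 3100/1449 in ≈ 2.139 in

S = 15500/1449 in ≈ 10.697 in; Ia = 3100/1449 in ≈ 2.139 in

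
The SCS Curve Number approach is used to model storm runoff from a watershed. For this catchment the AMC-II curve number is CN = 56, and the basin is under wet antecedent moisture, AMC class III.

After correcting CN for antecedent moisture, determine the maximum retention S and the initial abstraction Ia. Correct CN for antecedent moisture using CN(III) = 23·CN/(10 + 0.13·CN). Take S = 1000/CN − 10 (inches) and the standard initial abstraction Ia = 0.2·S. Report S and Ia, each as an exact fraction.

Wet (AMC III): CN(III) = 23·56/(10 + 0.13·56) = 1288/(432/25) = 4025/54 ≈ 74.537
Max retention: S = 1000/(4025/54) − 10 = 550/161 in (≈ 3.416 in)
Ia = 0.2·(550/161) = 110/161 in ≈ 0.683 in

S = 550/161 in ≈ 3.416 in; Ia = 110/161 in ≈ 0.683 in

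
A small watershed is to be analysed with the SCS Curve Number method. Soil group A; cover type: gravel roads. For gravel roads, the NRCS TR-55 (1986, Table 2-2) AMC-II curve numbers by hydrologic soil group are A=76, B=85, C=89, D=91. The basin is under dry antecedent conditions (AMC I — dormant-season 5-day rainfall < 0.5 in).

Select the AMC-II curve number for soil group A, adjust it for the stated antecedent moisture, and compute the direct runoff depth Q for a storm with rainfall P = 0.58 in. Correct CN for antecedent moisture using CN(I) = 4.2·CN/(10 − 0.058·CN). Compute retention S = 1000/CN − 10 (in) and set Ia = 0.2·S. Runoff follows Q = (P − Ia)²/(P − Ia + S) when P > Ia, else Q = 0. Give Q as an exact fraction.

Q = 0 in ≈ 0.000 in

NRCS table: gravel roads, soil group A → CN(II) = 76
Adjust CN=76 to AMC I: 4.2·76/(10 − 0.058·76) → (1596/5) ÷ (699/125) = 13300/233 ≈ 57.082
Max retention: S = 1000/(13300/233) − 10 = 1000/133 in (≈ 7.519 in)
Ia = 0.2S: 0.2·7.519 = 1.504 in (exactly 200/133)
P = 0.580 ≤ Ia = 1.504 in: entire storm abstracted, Q = 0.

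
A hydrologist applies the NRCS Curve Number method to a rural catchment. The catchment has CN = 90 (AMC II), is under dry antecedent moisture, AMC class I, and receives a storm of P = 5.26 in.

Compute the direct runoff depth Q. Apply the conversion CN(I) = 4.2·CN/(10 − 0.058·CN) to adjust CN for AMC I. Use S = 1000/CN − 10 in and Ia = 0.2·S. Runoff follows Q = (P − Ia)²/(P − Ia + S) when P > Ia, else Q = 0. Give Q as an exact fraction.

Q = 1998715849/658731150 in ≈ 3.034 in

Adjust CN=90 to AMC I: 4.2·90/(10 − 0.058·90) → 378 ÷ (239/50) = 18900/239 ≈ 79.079
Max retention: S = 1000/(18900/239) − 10 = 500/189 in (≈ 2.646 in)
Ia = 0.2·(500/189) = 100/189 in ≈ 0.529 in
P − Ia = 5.260 − 0.529 = 44707/9450 ≈ 4.731 in (> 0, runoff occurs)
Runoff Q = (P−Ia)²/(P−Ia+S) = (4.731)²/(4.731+2.646) = 1998715849/658731150 ≈ 3.034 in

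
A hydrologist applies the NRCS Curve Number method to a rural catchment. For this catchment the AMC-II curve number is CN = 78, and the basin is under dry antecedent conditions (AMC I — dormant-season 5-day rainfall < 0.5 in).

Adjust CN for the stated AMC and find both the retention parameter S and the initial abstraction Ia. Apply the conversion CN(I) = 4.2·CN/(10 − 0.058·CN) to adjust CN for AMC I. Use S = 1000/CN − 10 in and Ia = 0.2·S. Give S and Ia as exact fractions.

CN(I) from CN(II)=78: (4.2·78)/(10 − 0.058·78) = 81900/1369 ≈ 59.825
Retention S: 1000/CN − 10 with CN=59.825 → S = 5500/819 ≈ 6.716 in
Ia = 0.2·(5500/819) = 1100/819 in ≈ 1.343 in

S = 5500/819 in ≈ 6.716 in; Ia = 1100/819 in ≈ 1.343 in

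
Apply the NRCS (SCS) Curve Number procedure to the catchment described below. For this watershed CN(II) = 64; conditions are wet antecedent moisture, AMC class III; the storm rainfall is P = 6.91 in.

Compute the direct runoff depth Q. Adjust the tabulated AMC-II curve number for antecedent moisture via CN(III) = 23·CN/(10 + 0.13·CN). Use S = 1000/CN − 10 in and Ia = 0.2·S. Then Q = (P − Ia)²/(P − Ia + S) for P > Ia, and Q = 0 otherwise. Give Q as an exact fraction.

Q = 54523456/11725975 in ≈ 4.650 in

Wet (AMC III): CN(III) = 23·64/(10 + 0.13·64) = 1472/(458/25) = 18400/229 ≈ 80.349
Max retention: S = 1000/(18400/229) − 10 = 225/92 in (≈ 2.446 in)
Ia = 0.2S: 0.2·2.446 = 0.489 in (exactly 45/92)
P − Ia = 6.910 − 0.489 = 3692/575 ≈ 6.421 in (> 0, runoff occurs)
Q: (3692/575)² ÷ (20393/2300) = 54523456/11725975 in (≈ 4.650 in)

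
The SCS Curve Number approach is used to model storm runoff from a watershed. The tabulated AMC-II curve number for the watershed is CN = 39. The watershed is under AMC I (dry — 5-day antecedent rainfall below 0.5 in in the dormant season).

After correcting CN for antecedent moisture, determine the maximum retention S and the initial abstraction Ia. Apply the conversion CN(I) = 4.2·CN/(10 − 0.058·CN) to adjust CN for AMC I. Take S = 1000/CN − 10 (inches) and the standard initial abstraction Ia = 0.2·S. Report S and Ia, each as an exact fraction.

S = 30500/819 in ≈ 37.241 in; Ia = 6100/819 in ≈ 7.448 in

Adjust CN=39 to AMC I: 4.2·39/(10 − 0.058·39) → (819/5) ÷ (3869/500) = 81900/3869 ≈ 21.168
S = 1000/(81900/3869) − 10 = 30500/819 in ≈ 37.241 in
Ia = 0.2S: 0.2·37.241 = 7.448 in (exactly 6100/819)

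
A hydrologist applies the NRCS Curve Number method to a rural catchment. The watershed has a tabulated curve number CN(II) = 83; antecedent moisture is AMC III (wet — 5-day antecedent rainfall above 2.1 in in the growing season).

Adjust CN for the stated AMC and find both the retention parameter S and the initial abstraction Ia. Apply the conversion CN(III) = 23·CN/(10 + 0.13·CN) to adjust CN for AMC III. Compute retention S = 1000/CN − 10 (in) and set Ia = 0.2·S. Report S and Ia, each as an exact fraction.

CN(III) from CN(II)=83: (23·83)/(10 + 0.13·83) = 190900/2079 ≈ 91.823
S = 1000/(190900/2079) − 10 = 1700/1909 in ≈ 0.891 in
Ia = 0.2·(1700/1909) = 340/1909 in ≈ 0.178 in

S = 1700/1909 in ≈ 0.891 in; Ia = 340/1909 in ≈ 0.178 in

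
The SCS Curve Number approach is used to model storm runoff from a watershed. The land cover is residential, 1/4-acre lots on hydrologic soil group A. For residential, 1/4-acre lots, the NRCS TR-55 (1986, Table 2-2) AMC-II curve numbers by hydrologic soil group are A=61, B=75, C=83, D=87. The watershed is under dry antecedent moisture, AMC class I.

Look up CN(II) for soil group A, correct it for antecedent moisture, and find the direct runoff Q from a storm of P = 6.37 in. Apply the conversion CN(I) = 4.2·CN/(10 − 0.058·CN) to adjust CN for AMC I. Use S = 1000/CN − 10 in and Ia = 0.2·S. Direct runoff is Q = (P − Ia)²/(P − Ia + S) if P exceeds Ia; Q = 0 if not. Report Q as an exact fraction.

Q = 1551055077/2601412100 in ≈ 0.596 in

NRCS table: residential, 1/4-acre lots, soil group A → CN(II) = 61
Dry (AMC I): CN(I) = 4.2·61/(10 − 0.058·61) = (1281/5)/(3231/500) = 42700/1077 ≈ 39.647
Max retention: S = 1000/(42700/1077) − 10 = 6500/427 in (≈ 15.222 in)
Initial abstraction Ia = S/5 = (6500/427)/5 = 1300/427 ≈ 3.044 in
Excess rainfall: 6.370 − 3.044 = 3.326 in; P > Ia so Q > 0
Q: (141999/42700)² ÷ (791999/42700) = 1551055077/2601412100 in (≈ 0.596 in)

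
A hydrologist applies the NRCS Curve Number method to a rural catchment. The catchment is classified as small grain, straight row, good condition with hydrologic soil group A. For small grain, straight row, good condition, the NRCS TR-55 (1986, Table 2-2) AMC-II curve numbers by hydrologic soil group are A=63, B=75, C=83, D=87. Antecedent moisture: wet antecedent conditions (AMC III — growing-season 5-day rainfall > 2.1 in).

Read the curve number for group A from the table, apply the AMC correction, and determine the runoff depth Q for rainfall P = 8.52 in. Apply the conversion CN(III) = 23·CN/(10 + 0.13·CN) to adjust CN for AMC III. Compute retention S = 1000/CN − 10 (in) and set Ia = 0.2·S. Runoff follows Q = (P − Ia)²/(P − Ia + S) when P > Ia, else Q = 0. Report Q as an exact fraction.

Q = 84179478769/13861025325 in ≈ 6.073 in

NRCS table: small grain, straight row, good condition, soil group A → CN(II) = 63
Wet (AMC III): CN(III) = 23·63/(10 + 0.13·63) = 1449/(1819/100) = 144900/1819 ≈ 79.659
S = 1000/(144900/1819) − 10 = 3700/1449 in ≈ 2.553 in
Ia = 0.2S: 0.2·2.553 = 0.511 in (exactly 740/1449)
Excess rainfall: 8.520 − 0.511 = 8.009 in; P > Ia so Q > 0
Runoff Q = (P−Ia)²/(P−Ia+S) = (8.009)²/(8.009+2.553) = 84179478769/13861025325 ≈ 6.073 in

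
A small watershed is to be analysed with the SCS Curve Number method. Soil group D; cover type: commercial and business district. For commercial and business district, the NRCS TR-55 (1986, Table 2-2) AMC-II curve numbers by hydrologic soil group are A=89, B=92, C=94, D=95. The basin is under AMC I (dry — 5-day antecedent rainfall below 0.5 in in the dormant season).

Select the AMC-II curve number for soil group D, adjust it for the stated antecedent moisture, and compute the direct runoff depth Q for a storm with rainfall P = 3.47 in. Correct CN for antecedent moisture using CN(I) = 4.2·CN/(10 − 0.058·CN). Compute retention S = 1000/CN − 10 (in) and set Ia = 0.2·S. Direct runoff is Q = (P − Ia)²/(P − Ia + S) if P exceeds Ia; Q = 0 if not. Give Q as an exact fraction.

Q = 16500173209/7120274700 in ≈ 2.317 in

NRCS table: commercial and business district, soil group D → CN(II) = 95
Adjust CN=95 to AMC I: 4.2·95/(10 − 0.058·95) → 399 ÷ (449/100) = 39900/449 ≈ 88.864
S = 1000/(39900/449) − 10 = 500/399 in ≈ 1.253 in
Initial abstraction Ia = S/5 = (500/399)/5 = 100/399 ≈ 0.251 in
P − Ia = 3.470 − 0.251 = 128453/39900 ≈ 3.219 in (> 0, runoff occurs)
Q = (128453/39900)²/((128453/39900) + 500/399) = (16500173209/1592010000)/(178453/39900) = 16500173209/7120274700 in ≈ 2.317 in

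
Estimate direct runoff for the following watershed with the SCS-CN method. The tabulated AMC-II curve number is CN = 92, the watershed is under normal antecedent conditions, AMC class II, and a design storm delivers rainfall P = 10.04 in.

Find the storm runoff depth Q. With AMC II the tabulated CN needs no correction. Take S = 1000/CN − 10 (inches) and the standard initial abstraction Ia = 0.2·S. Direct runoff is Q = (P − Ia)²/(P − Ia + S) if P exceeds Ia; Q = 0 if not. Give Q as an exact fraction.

Q = 32182929/3549475 in ≈ 9.067 in

CN(II) = 92; AMC II needs no correction.
Max retention: S = 1000/92 − 10 = 20/23 in (≈ 0.870 in)
Ia = 0.2·(20/23) = 4/23 in ≈ 0.174 in
Excess rainfall: 10.040 − 0.174 = 9.866 in; P > Ia so Q > 0
Runoff Q = (P−Ia)²/(P−Ia+S) = (9.866)²/(9.866+0.870) = 32182929/3549475 ≈ 9.067 in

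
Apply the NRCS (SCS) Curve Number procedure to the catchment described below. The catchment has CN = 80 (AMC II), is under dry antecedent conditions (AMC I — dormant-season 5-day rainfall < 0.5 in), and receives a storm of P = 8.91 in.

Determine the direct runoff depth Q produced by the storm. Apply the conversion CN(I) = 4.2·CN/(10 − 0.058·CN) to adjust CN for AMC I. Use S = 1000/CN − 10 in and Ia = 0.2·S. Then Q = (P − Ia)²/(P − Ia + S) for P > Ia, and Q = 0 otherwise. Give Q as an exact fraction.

Q = 262796521/60293100 in ≈ 4.359 in

Dry (AMC I): CN(I) = 4.2·80/(10 − 0.058·80) = 336/(134/25) = 4200/67 ≈ 62.687
Max retention: S = 1000/(4200/67) − 10 = 125/21 in (≈ 5.952 in)
Ia = 0.2S: 0.2·5.952 = 1.190 in (exactly 25/21)
Excess rainfall: 8.910 − 1.190 = 7.720 in; P > Ia so Q > 0
Q: (16211/2100)² ÷ (28711/2100) = 262796521/60293100 in (≈ 4.359 in)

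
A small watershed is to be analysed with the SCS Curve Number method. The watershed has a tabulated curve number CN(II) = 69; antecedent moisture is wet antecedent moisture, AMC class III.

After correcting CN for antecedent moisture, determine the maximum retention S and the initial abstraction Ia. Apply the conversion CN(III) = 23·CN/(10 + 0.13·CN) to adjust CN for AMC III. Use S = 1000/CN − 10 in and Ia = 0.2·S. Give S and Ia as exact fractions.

CN(III) from CN(II)=69: (23·69)/(10 + 0.13·69) = 158700/1897 ≈ 83.658
S = 1000/(158700/1897) − 10 = 3100/1587 in ≈ 1.953 in
Ia = 0.2S: 0.2·1.953 = 0.391 in (exactly 620/1587)

S = 3100/1587 in ≈ 1.953 in; Ia = 620/1587 in ≈ 0.391 in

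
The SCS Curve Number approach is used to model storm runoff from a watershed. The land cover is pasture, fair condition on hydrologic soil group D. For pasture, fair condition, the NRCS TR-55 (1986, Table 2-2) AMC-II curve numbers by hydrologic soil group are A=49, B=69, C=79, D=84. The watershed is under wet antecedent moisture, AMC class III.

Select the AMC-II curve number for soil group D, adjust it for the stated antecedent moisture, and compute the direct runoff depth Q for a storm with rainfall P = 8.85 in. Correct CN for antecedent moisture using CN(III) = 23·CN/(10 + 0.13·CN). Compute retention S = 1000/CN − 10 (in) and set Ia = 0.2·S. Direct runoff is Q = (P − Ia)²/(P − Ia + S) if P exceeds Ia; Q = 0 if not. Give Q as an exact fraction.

Q = 7037699881/887667060 in ≈ 7.928 in

NRCS table: pasture, fair condition, soil group D → CN(II) = 84
Adjust CN=84 to AMC III: 23·84/(10 + 0.13·84) → 1932 ÷ (523/25) = 48300/523 ≈ 92.352
S = 1000/(48300/523) − 10 = 400/483 in ≈ 0.828 in
Initial abstraction Ia = S/5 = (400/483)/5 = 80/483 ≈ 0.166 in
Since P=8.850 > Ia=0.166: effective rainfall P−Ia = 83891/9660 in
Q = (83891/9660)²/((83891/9660) + 400/483) = (7037699881/93315600)/(91891/9660) = 7037699881/887667060 in ≈ 7.928 in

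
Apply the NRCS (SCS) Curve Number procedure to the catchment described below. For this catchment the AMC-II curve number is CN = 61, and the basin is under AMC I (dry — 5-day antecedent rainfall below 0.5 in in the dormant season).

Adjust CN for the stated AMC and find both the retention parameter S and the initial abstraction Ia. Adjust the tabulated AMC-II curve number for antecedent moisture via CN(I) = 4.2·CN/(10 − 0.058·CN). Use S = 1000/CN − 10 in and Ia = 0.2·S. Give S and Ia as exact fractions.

CN(I) from CN(II)=61: (4.2·61)/(10 − 0.058·61) = 42700/1077 ≈ 39.647
S = 1000/(42700/1077) − 10 = 6500/427 in ≈ 15.222 in
Initial abstraction Ia = S/5 = (6500/427)/5 = 1300/427 ≈ 3.044 in

S = 6500/427 in ≈ 15.222 in; Ia = 1300/427 in ≈ 3.044 in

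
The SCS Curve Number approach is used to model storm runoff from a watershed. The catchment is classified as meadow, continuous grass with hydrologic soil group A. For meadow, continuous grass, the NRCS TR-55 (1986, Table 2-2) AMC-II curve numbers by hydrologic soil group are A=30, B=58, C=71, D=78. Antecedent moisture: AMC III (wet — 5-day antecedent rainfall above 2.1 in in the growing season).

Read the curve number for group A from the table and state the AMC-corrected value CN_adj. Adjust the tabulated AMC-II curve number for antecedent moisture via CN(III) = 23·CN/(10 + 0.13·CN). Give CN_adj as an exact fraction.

NRCS table: meadow, continuous grass, soil group A → CN(II) = 30
Wet (AMC III): CN(III) = 23·30/(10 + 0.13·30) = 690/(139/10) = 6900/139 ≈ 49.640

CN_adj = 6900/139 ≈ 49.640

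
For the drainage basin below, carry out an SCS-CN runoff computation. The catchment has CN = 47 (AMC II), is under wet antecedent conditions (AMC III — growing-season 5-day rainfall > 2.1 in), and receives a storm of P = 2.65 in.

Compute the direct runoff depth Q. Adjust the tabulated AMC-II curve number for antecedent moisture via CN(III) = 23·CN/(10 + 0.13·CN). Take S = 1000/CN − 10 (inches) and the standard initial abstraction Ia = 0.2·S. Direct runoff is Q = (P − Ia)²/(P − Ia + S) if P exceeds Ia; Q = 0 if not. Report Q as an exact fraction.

Adjust CN=47 to AMC III: 23·47/(10 + 0.13·47) → 1081 ÷ (1611/100) = 108100/1611 ≈ 67.101
S = 1000/(108100/1611) − 10 = 5300/1081 in ≈ 4.903 in
Ia = 0.2S: 0.2·4.903 = 0.981 in (exactly 1060/1081)
P − Ia = 2.650 − 0.981 = 36093/21620 ≈ 1.669 in (> 0, runoff occurs)
Q = (36093/21620)²/((36093/21620) + 5300/1081) = (1302704649/467424400)/(142093/21620) = 24579333/57963220 in ≈ 0.424 in

Q = 24579333/57963220 in ≈ 0.424 in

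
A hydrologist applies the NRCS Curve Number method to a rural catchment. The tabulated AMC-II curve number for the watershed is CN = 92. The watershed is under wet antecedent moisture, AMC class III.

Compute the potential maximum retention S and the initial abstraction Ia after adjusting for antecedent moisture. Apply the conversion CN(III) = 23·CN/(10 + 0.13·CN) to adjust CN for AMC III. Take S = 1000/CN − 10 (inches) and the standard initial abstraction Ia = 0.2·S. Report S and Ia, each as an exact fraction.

S = 200/529 in ≈ 0.378 in; Ia = 40/529 in ≈ 0.076 in

Adjust CN=92 to AMC III: 23·92/(10 + 0.13·92) → 2116 ÷ (549/25) = 52900/549 ≈ 96.357
Max retention: S = 1000/(52900/549) − 10 = 200/529 in (≈ 0.378 in)
Initial abstraction Ia = S/5 = (200/529)/5 = 40/529 ≈ 0.076 in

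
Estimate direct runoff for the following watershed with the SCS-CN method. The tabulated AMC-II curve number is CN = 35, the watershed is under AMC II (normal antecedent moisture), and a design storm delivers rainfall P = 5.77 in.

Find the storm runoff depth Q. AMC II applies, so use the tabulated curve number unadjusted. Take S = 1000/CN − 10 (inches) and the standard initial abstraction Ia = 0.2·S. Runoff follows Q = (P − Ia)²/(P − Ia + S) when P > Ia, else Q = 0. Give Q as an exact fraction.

Average conditions: CN = 35 (no AMC adjustment).
Max retention: S = 1000/35 − 10 = 130/7 in (≈ 18.571 in)
Initial abstraction Ia = S/5 = (130/7)/5 = 26/7 ≈ 3.714 in
Since P=5.770 > Ia=3.714: effective rainfall P−Ia = 1439/700 in
Q: (1439/700)² ÷ (14439/700) = 2070721/10107300 in (≈ 0.205 in)

Q = 2070721/10107300 in ≈ 0.205 in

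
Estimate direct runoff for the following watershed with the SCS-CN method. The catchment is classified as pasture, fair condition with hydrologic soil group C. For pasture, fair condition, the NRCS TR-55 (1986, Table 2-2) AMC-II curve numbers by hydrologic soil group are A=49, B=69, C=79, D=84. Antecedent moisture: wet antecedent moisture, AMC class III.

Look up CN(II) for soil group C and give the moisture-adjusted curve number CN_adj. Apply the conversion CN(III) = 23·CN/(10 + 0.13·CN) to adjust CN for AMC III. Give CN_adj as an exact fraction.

CN_adj = 181700/2027 ≈ 89.640

NRCS table: pasture, fair condition, soil group C → CN(II) = 79
Wet (AMC III): CN(III) = 23·79/(10 + 0.13·79) = 1817/(2027/100) = 181700/2027 ≈ 89.640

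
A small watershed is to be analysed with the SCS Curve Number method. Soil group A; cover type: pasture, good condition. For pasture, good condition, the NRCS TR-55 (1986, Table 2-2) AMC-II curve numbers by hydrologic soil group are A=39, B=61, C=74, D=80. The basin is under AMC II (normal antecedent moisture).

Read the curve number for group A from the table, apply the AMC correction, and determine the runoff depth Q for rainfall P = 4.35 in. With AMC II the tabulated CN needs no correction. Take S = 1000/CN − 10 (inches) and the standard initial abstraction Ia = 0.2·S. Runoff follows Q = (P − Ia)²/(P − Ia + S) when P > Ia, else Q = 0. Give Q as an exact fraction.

NRCS table: pasture, good condition, soil group A → CN(II) = 39
Average conditions: CN = 39 (no AMC adjustment).
S = 1000/39 − 10 = 610/39 in ≈ 15.641 in
Initial abstraction Ia = S/5 = (610/39)/5 = 122/39 ≈ 3.128 in
Excess rainfall: 4.350 − 3.128 = 1.222 in; P > Ia so Q > 0
Q: (953/780)² ÷ (13153/780) = 908209/10259340 in (≈ 0.089 in)

Q = 908209/10259340 in ≈ 0.089 in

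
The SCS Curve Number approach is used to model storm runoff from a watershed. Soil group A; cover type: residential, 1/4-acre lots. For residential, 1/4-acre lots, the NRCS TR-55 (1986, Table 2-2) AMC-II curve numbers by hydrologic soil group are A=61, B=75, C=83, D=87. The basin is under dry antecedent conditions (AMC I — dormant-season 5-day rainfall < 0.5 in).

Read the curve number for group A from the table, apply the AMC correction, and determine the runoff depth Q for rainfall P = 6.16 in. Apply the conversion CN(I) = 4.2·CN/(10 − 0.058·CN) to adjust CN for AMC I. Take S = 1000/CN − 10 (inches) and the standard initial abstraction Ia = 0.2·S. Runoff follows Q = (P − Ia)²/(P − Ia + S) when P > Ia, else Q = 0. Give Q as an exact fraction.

Q = 553047282/1044858325 in ≈ 0.529 in

NRCS table: residential, 1/4-acre lots, soil group A → CN(II) = 61
CN(I) from CN(II)=61: (4.2·61)/(10 − 0.058·61) = 42700/1077 ≈ 39.647
S = 1000/(42700/1077) − 10 = 6500/427 in ≈ 15.222 in
Ia = 0.2S: 0.2·15.222 = 3.044 in (exactly 1300/427)
Since P=6.160 > Ia=3.044: effective rainfall P−Ia = 33258/10675 in
Q: (33258/10675)² ÷ (195758/10675) = 553047282/1044858325 in (≈ 0.529 in)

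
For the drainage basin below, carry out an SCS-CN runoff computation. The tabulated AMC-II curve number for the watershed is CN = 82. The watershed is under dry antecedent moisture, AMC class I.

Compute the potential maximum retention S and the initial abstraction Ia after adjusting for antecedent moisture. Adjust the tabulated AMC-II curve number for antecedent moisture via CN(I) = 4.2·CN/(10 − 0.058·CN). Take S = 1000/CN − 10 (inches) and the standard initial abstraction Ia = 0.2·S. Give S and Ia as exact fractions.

Adjust CN=82 to AMC I: 4.2·82/(10 − 0.058·82) → (1722/5) ÷ (1311/250) = 28700/437 ≈ 65.675
Max retention: S = 1000/(28700/437) − 10 = 1500/287 in (≈ 5.226 in)
Initial abstraction Ia = S/5 = (1500/287)/5 = 300/287 ≈ 1.045 in

S = 1500/287 in ≈ 5.226 in; Ia = 300/287 in ≈ 1.045 in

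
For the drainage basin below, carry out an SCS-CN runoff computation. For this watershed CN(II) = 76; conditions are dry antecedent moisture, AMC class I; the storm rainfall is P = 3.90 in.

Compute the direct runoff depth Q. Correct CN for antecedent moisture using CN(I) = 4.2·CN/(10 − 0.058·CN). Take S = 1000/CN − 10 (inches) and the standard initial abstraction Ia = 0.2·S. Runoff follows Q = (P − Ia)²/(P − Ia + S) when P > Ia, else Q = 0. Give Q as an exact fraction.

Dry (AMC I): CN(I) = 4.2·76/(10 − 0.058·76) = (1596/5)/(699/125) = 13300/233 ≈ 57.082
Retention S: 1000/CN − 10 with CN=57.082 → S = 1000/133 ≈ 7.519 in
Ia = 0.2S: 0.2·7.519 = 1.504 in (exactly 200/133)
P − Ia = 3.900 − 1.504 = 3187/1330 ≈ 2.396 in (> 0, runoff occurs)
Q = (3187/1330)²/((3187/1330) + 1000/133) = (10156969/1768900)/(13187/1330) = 10156969/17538710 in ≈ 0.579 in

Q = 10156969/17538710 in ≈ 0.579 in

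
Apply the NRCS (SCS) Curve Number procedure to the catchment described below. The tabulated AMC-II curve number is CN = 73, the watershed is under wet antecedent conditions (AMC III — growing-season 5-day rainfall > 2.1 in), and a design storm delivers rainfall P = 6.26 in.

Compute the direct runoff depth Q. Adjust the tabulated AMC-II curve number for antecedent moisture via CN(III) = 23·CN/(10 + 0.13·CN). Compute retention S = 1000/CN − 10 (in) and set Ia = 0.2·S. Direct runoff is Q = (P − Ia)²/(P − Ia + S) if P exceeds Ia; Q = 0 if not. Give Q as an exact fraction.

Q = 248529169729/53184591650 in ≈ 4.673 in

CN(III) from CN(II)=73: (23·73)/(10 + 0.13·73) = 167900/1949 ≈ 86.147
S = 1000/(167900/1949) − 10 = 2700/1679 in ≈ 1.608 in
Ia = 0.2S: 0.2·1.608 = 0.322 in (exactly 540/1679)
Since P=6.260 > Ia=0.322: effective rainfall P−Ia = 498527/83950 in
Runoff Q = (P−Ia)²/(P−Ia+S) = (5.938)²/(5.938+1.608) = 248529169729/53184591650 ≈ 4.673 in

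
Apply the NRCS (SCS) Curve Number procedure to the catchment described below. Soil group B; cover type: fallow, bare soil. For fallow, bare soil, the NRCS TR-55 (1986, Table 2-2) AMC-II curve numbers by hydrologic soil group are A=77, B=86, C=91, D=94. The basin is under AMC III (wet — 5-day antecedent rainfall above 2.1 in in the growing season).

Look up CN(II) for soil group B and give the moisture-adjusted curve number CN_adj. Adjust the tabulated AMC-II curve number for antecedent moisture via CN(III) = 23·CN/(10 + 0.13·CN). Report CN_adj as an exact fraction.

CN_adj = 98900/1059 ≈ 93.390

NRCS table: fallow, bare soil, soil group B → CN(II) = 86
Wet (AMC III): CN(III) = 23·86/(10 + 0.13·86) = 1978/(1059/50) = 98900/1059 ≈ 93.390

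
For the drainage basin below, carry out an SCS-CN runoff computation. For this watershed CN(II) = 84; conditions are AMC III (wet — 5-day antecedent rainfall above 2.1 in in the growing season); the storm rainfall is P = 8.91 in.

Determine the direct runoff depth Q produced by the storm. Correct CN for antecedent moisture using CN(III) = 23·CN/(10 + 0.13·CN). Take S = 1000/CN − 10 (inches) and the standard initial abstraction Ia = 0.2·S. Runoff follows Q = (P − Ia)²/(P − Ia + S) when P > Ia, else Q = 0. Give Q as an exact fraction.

Q = 178382056609/22331649900 in ≈ 7.988 in

CN(III) from CN(II)=84: (23·84)/(10 + 0.13·84) = 48300/523 ≈ 92.352
S = 1000/(48300/523) − 10 = 400/483 in ≈ 0.828 in
Ia = 0.2S: 0.2·0.828 = 0.166 in (exactly 80/483)
Excess rainfall: 8.910 − 0.166 = 8.744 in; P > Ia so Q > 0
Q: (422353/48300)² ÷ (462353/48300) = 178382056609/22331649900 in (≈ 7.988 in)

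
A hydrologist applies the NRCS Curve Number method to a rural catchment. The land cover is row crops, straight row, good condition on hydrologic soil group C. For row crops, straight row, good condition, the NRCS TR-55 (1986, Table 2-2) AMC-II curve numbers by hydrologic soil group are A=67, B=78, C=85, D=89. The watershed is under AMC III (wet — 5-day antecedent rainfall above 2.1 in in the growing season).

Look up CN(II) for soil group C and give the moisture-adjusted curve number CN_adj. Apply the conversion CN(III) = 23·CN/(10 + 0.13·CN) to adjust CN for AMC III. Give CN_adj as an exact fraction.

NRCS table: row crops, straight row, good condition, soil group C → CN(II) = 85
Adjust CN=85 to AMC III: 23·85/(10 + 0.13·85) → 1955 ÷ (421/20) = 39100/421 ≈ 92.874

CN_adj = 39100/421 ≈ 92.874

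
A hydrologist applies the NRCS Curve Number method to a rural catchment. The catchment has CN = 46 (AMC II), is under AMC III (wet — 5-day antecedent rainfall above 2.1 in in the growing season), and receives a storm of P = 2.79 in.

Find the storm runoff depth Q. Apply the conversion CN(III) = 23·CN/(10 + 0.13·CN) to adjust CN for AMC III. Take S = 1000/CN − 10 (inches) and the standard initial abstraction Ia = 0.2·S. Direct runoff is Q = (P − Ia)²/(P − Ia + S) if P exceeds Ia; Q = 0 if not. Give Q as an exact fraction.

Q = 973252809/2137107100 in ≈ 0.455 in

CN(III) from CN(II)=46: (23·46)/(10 + 0.13·46) = 52900/799 ≈ 66.208
S = 1000/(52900/799) − 10 = 2700/529 in ≈ 5.104 in
Ia = 0.2·(2700/529) = 540/529 in ≈ 1.021 in
P − Ia = 2.790 − 1.021 = 93591/52900 ≈ 1.769 in (> 0, runoff occurs)
Q: (93591/52900)² ÷ (363591/52900) = 973252809/2137107100 in (≈ 0.455 in)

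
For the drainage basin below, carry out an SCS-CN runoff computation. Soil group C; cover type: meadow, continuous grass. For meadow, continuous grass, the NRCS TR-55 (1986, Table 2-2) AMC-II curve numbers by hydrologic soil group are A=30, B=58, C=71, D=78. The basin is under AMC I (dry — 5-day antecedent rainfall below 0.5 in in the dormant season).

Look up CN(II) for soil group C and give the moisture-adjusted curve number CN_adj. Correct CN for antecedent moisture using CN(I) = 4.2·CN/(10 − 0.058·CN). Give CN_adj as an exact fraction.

NRCS table: meadow, continuous grass, soil group C → CN(II) = 71
Adjust CN=71 to AMC I: 4.2·71/(10 − 0.058·71) → (1491/5) ÷ (2941/500) = 149100/2941 ≈ 50.697

CN_adj = 149100/2941 ≈ 50.697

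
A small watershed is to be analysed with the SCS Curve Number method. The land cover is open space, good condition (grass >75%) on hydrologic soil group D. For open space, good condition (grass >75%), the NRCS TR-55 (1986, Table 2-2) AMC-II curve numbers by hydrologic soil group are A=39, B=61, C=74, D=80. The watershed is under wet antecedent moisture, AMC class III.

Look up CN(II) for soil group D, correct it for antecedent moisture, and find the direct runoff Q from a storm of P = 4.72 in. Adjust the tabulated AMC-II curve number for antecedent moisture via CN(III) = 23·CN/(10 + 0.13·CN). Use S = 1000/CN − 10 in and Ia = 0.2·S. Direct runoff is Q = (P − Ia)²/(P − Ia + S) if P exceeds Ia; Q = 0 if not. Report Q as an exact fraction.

NRCS table: open space, good condition (grass >75%), soil group D → CN(II) = 80
Wet (AMC III): CN(III) = 23·80/(10 + 0.13·80) = 1840/(102/5) = 4600/51 ≈ 90.196
Retention S: 1000/CN − 10 with CN=90.196 → S = 25/23 ≈ 1.087 in
Initial abstraction Ia = S/5 = (25/23)/5 = 5/23 ≈ 0.217 in
Since P=4.720 > Ia=0.217: effective rainfall P−Ia = 2589/575 in
Q: (2589/575)² ÷ (3214/575) = 6702921/1848050 in (≈ 3.627 in)

Q = 6702921/1848050 in ≈ 3.627 in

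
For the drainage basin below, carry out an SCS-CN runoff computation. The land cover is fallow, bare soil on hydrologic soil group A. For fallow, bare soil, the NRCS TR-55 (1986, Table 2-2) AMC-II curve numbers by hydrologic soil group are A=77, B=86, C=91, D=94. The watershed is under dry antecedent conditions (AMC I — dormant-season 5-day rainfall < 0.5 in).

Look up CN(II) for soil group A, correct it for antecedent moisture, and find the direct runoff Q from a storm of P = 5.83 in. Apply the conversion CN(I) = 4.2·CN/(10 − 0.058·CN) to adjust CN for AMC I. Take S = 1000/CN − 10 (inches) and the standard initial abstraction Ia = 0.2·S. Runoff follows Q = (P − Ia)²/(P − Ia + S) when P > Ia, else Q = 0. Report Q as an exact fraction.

Q = 507956969521/301200368700 in ≈ 1.686 in

NRCS table: fallow, bare soil, soil group A → CN(II) = 77
Dry (AMC I): CN(I) = 4.2·77/(10 − 0.058·77) = (1617/5)/(2767/500) = 161700/2767 ≈ 58.439
Retention S: 1000/CN − 10 with CN=58.439 → S = 11500/1617 ≈ 7.112 in
Ia = 0.2·(11500/1617) = 2300/1617 in ≈ 1.422 in
Since P=5.830 > Ia=1.422: effective rainfall P−Ia = 712711/161700 in
Runoff Q = (P−Ia)²/(P−Ia+S) = (4.408)²/(4.408+7.112) = 507956969521/301200368700 ≈ 1.686 in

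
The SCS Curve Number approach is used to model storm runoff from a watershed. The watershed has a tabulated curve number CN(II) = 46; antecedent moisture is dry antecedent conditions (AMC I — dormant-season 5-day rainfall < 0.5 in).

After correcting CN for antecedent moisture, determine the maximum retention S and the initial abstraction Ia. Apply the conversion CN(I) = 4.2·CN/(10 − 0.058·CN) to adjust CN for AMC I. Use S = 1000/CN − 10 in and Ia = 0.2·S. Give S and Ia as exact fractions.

S = 4500/161 in ≈ 27.950 in; Ia = 900/161 in ≈ 5.590 in

Dry (AMC I): CN(I) = 4.2·46/(10 − 0.058·46) = (966/5)/(1833/250) = 16100/611 ≈ 26.350
Max retention: S = 1000/(16100/611) − 10 = 4500/161 in (≈ 27.950 in)
Ia = 0.2·(4500/161) = 900/161 in ≈ 5.590 in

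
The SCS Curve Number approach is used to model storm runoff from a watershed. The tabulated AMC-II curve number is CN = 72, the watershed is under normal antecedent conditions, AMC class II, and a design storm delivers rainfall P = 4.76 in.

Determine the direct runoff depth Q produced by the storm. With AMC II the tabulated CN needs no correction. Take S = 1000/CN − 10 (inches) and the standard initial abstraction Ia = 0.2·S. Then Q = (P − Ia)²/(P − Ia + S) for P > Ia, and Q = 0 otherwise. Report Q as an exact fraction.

CN(II) = 72; AMC II needs no correction.
Max retention: S = 1000/72 − 10 = 35/9 in (≈ 3.889 in)
Ia = 0.2S: 0.2·3.889 = 0.778 in (exactly 7/9)
P − Ia = 4.760 − 0.778 = 896/225 ≈ 3.982 in (> 0, runoff occurs)
Q = (896/225)²/((896/225) + 35/9) = (802816/50625)/(1771/225) = 114688/56925 in ≈ 2.015 in

Q = 114688/56925 in ≈ 2.015 in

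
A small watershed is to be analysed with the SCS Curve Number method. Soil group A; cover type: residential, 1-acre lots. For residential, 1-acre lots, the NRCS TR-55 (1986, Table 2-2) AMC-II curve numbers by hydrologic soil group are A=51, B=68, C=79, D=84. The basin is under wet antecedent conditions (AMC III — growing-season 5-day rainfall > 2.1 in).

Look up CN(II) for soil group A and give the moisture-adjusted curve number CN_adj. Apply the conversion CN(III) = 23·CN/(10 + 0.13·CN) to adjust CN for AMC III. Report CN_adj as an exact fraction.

NRCS table: residential, 1-acre lots, soil group A → CN(II) = 51
Adjust CN=51 to AMC III: 23·51/(10 + 0.13·51) → 1173 ÷ (1663/100) = 117300/1663 ≈ 70.535

CN_adj = 117300/1663 ≈ 70.535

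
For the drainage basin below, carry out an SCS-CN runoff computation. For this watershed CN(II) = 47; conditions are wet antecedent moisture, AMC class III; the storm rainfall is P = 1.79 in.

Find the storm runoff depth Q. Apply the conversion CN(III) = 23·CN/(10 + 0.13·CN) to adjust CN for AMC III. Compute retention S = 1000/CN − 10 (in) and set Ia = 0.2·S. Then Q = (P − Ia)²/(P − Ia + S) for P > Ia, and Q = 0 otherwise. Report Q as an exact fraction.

Adjust CN=47 to AMC III: 23·47/(10 + 0.13·47) → 1081 ÷ (1611/100) = 108100/1611 ≈ 67.101
Max retention: S = 1000/(108100/1611) − 10 = 5300/1081 in (≈ 4.903 in)
Ia = 0.2·(5300/1081) = 1060/1081 in ≈ 0.981 in
Excess rainfall: 1.790 − 0.981 = 0.809 in; P > Ia so Q > 0
Q = (87499/108100)²/((87499/108100) + 5300/1081) = (7656075001/11685610000)/(617499/108100) = 7656075001/66751641900 in ≈ 0.115 in

Q = 7656075001/66751641900 in ≈ 0.115 in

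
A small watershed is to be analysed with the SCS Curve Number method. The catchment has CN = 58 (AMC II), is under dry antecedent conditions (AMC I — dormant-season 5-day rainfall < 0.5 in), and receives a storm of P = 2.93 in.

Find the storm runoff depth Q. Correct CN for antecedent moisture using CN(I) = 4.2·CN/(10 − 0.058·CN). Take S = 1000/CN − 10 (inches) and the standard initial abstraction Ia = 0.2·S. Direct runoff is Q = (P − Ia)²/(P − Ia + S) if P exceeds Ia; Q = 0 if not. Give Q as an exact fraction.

CN(I) from CN(II)=58: (4.2·58)/(10 − 0.058·58) = 2900/79 ≈ 36.709
Max retention: S = 1000/(2900/79) − 10 = 500/29 in (≈ 17.241 in)
Ia = 0.2·(500/29) = 100/29 in ≈ 3.448 in
P = 2.930 ≤ Ia = 3.448 in: entire storm abstracted, Q = 0.

Q = 0 in ≈ 0.000 in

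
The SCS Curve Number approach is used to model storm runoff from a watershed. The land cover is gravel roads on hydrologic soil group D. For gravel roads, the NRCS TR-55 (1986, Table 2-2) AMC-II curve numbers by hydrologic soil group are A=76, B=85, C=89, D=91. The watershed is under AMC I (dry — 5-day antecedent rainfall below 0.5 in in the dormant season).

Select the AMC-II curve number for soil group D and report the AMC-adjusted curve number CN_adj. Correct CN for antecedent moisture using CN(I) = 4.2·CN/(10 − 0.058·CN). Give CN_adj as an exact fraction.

NRCS table: gravel roads, soil group D → CN(II) = 91
CN(I) from CN(II)=91: (4.2·91)/(10 − 0.058·91) = 63700/787 ≈ 80.940

CN_adj = 63700/787 ≈ 80.940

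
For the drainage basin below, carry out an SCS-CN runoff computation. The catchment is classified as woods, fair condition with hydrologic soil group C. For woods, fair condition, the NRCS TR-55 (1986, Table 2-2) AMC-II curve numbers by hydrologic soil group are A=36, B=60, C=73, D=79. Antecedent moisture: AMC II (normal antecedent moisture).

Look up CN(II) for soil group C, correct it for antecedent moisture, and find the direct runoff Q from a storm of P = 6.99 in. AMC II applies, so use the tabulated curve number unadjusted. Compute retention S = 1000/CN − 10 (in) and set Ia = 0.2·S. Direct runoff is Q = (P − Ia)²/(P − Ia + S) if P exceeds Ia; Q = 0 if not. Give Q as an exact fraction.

Q = 693941043/176725700 in ≈ 3.927 in

NRCS table: woods, fair condition, soil group C → CN(II) = 73
CN(II) = 73; AMC II needs no correction.
Retention S: 1000/CN − 10 with CN=73.000 → S = 270/73 ≈ 3.699 in
Ia = 0.2S: 0.2·3.699 = 0.740 in (exactly 54/73)
Excess rainfall: 6.990 − 0.740 = 6.250 in; P > Ia so Q > 0
Runoff Q = (P−Ia)²/(P−Ia+S) = (6.250)²/(6.250+3.699) = 693941043/176725700 ≈ 3.927 in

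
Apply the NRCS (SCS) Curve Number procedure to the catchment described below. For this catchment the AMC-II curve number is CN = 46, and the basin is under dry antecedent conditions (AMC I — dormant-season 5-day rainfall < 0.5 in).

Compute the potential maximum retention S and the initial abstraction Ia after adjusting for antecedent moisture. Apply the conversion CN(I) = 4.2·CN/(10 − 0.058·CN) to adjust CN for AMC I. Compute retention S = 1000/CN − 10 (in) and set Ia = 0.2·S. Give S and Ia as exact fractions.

Dry (AMC I): CN(I) = 4.2·46/(10 − 0.058·46) = (966/5)/(1833/250) = 16100/611 ≈ 26.350
Retention S: 1000/CN − 10 with CN=26.350 → S = 4500/161 ≈ 27.950 in
Initial abstraction Ia = S/5 = (4500/161)/5 = 900/161 ≈ 5.590 in

S = 4500/161 in ≈ 27.950 in; Ia = 900/161 in ≈ 5.590 in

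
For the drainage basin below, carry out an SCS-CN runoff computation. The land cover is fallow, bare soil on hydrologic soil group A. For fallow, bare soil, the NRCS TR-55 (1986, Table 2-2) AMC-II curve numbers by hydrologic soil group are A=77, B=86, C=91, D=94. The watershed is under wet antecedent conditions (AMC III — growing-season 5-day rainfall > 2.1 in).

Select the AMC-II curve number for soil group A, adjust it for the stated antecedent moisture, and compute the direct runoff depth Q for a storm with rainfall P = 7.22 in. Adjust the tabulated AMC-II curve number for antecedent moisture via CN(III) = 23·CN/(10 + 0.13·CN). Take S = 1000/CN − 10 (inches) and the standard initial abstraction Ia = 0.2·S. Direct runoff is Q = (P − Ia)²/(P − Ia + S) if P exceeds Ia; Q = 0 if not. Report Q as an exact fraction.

NRCS table: fallow, bare soil, soil group A → CN(II) = 77
Wet (AMC III): CN(III) = 23·77/(10 + 0.13·77) = 1771/(2001/100) = 7700/87 ≈ 88.506
Max retention: S = 1000/(7700/87) − 10 = 100/77 in (≈ 1.299 in)
Initial abstraction Ia = S/5 = (100/77)/5 = 20/77 ≈ 0.260 in
Excess rainfall: 7.220 − 0.260 = 6.960 in; P > Ia so Q > 0
Q: (26797/3850)² ÷ (31797/3850) = 718079209/122418450 in (≈ 5.866 in)

Q = 718079209/122418450 in ≈ 5.866 in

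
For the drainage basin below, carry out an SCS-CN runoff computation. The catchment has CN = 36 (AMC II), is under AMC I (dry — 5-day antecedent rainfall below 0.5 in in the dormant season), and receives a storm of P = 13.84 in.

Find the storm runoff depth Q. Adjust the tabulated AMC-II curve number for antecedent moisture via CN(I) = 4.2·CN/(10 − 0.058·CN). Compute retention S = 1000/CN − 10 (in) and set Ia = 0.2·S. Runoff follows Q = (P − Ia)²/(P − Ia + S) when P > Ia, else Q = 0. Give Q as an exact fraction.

Q = 322427618/532493325 in ≈ 0.606 in

Adjust CN=36 to AMC I: 4.2·36/(10 − 0.058·36) → (756/5) ÷ (989/125) = 18900/989 ≈ 19.110
Retention S: 1000/CN − 10 with CN=19.110 → S = 8000/189 ≈ 42.328 in
Initial abstraction Ia = S/5 = (8000/189)/5 = 1600/189 ≈ 8.466 in
P − Ia = 13.840 − 8.466 = 25394/4725 ≈ 5.374 in (> 0, runoff occurs)
Q = (25394/4725)²/((25394/4725) + 8000/189) = (644855236/22325625)/(225394/4725) = 322427618/532493325 in ≈ 0.606 in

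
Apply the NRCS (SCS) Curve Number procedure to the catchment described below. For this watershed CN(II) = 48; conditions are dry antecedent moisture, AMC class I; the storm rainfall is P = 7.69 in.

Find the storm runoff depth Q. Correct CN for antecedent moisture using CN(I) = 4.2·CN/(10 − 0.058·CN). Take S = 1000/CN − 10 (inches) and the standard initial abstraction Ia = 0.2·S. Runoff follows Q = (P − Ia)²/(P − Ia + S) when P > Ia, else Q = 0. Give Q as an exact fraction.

Q = 254306809/1124216100 in ≈ 0.226 in

Adjust CN=48 to AMC I: 4.2·48/(10 − 0.058·48) → (1008/5) ÷ (902/125) = 12600/451 ≈ 27.938
Retention S: 1000/CN − 10 with CN=27.938 → S = 1625/63 ≈ 25.794 in
Ia = 0.2·(1625/63) = 325/63 in ≈ 5.159 in
Excess rainfall: 7.690 − 5.159 = 2.531 in; P > Ia so Q > 0
Q: (15947/6300)² ÷ (178447/6300) = 254306809/1124216100 in (≈ 0.226 in)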